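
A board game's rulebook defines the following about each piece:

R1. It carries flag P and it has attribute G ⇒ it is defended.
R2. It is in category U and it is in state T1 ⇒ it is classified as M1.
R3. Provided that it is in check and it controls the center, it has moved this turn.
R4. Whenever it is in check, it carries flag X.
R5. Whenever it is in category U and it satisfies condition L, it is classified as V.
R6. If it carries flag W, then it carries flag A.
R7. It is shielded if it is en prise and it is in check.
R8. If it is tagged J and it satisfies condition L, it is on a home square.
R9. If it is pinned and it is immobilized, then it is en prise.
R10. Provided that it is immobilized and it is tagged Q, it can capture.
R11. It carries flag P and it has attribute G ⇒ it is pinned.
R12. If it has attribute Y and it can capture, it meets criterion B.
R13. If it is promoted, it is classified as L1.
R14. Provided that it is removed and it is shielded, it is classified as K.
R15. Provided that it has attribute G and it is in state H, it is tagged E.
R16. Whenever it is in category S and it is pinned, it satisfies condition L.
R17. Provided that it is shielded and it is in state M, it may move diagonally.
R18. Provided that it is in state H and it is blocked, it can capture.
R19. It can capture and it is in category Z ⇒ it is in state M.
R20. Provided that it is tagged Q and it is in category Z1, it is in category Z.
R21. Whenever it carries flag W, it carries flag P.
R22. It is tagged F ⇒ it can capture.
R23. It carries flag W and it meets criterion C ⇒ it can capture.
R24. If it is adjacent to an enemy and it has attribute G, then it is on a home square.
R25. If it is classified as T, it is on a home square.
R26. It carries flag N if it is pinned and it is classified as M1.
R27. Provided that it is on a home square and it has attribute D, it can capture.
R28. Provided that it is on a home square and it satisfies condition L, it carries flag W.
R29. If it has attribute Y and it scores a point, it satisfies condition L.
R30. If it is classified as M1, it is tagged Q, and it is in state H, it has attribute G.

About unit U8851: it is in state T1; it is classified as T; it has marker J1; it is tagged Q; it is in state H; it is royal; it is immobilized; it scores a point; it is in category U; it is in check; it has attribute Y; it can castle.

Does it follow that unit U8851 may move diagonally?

Forward chaining from the given facts derives: is classified as M1, carries flag X, can capture, meets criterion B, is on a home square, satisfies condition L, has attribute G, is classified as V, is tagged E, carries flag W, carries flag A, carries flag P, is defended, is pinned, carries flag N, is en prise, is shielded.
The only rule concluding "it may move diagonally" is R17, which needs "it is in state M"; that is never established.

No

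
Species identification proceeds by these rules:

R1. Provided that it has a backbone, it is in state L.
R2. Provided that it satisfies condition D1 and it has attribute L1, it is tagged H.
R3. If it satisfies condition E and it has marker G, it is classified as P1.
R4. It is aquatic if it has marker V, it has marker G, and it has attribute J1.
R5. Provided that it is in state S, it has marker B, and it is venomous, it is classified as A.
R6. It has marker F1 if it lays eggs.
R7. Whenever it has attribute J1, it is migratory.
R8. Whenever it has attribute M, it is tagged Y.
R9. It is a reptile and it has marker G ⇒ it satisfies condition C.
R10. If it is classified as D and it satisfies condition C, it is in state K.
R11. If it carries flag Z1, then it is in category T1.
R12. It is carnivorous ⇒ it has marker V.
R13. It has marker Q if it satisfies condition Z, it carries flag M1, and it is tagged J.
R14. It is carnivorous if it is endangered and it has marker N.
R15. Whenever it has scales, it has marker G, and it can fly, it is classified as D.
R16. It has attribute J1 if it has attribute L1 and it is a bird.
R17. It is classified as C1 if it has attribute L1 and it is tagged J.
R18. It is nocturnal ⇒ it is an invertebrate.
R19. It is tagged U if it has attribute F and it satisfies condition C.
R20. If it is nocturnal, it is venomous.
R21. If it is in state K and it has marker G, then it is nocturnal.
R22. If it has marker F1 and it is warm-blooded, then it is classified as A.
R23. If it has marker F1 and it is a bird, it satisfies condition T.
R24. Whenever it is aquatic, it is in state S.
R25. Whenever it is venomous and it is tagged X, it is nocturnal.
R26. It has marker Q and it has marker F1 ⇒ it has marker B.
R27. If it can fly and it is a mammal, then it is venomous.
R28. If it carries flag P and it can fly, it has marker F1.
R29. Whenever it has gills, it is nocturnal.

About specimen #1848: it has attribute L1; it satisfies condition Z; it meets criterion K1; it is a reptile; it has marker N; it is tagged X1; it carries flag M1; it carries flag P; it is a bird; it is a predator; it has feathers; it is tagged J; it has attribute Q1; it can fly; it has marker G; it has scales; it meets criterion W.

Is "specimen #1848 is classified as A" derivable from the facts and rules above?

Forward chaining from the given facts derives: satisfies condition C, has marker Q, is classified as D, has attribute J1, is classified as C1, has marker F1, is migratory, is in state K, is nocturnal, satisfies condition T, has marker B, is an invertebrate, is venomous.
Rules concluding "it is classified as A": R5 needs "it is in state S"; R22 needs "it is warm-blooded" — none of these are established.

No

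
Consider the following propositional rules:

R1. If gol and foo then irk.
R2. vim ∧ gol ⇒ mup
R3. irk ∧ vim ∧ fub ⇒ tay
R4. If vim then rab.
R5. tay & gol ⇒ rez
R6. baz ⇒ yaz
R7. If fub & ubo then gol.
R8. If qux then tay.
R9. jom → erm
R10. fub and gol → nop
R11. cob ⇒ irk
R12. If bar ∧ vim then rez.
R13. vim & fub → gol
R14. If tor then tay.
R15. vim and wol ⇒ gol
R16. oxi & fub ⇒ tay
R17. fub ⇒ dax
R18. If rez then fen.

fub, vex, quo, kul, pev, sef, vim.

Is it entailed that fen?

Forward chaining from the given facts derives: rab, gol, dax, mup, nop.
The only rule concluding fen is R18, which needs rez; that is never established.

No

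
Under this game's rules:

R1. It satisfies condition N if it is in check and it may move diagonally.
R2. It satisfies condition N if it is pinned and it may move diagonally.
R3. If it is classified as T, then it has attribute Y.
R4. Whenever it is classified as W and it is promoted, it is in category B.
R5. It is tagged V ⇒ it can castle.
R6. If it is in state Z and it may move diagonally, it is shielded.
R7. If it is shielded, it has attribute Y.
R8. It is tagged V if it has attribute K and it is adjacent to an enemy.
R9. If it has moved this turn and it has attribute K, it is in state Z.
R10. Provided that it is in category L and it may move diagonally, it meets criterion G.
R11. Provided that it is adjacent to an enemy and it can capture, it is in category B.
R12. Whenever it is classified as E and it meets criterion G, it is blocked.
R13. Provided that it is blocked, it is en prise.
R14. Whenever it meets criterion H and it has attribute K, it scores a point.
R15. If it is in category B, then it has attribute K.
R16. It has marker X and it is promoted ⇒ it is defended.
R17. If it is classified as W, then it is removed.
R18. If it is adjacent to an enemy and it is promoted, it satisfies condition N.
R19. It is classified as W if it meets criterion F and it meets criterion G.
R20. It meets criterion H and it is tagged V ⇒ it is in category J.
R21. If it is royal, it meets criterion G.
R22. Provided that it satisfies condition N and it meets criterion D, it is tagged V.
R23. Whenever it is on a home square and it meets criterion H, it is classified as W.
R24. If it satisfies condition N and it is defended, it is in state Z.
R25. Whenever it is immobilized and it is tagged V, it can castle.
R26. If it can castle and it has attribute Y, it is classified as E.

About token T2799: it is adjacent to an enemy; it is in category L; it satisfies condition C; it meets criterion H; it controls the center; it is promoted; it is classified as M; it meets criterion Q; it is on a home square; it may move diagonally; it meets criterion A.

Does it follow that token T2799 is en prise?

No

Forward chaining from the given facts derives: meets criterion G, satisfies condition N, is classified as W, is in category B, has attribute K, is removed, is tagged V, scores a point, is in category J, can castle.
The only rule concluding "it is en prise" is R13, which needs "it is blocked"; that is never established.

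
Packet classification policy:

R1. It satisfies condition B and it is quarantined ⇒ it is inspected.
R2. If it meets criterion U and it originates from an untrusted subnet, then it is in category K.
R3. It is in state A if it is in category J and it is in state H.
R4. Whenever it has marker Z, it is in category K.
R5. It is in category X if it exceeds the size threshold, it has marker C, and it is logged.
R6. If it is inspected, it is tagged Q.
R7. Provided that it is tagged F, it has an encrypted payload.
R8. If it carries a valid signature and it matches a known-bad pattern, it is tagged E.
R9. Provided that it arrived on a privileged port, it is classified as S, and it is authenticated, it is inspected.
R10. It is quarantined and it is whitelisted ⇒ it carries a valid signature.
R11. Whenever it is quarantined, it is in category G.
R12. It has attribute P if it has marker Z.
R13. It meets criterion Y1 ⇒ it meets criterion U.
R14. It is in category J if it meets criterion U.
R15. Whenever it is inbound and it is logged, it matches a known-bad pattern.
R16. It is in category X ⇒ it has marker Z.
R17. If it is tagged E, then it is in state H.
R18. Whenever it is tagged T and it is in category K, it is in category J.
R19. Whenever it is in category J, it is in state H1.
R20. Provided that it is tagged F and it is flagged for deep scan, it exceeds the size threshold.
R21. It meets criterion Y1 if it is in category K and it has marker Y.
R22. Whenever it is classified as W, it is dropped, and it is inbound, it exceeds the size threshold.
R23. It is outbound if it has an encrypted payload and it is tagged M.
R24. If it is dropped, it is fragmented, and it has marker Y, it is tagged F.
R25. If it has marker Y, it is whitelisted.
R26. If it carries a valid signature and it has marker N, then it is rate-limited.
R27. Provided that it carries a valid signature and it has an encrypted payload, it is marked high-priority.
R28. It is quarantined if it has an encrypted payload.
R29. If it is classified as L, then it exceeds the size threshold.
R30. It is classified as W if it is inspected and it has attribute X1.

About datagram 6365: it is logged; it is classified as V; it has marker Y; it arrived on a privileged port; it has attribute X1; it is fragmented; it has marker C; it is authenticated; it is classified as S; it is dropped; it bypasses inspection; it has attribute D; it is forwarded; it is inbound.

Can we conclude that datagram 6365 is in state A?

By R9 (it arrived on a privileged port, it is classified as S, it is authenticated): it is inspected.
By R15 (it is inbound, it is logged): it matches a known-bad pattern.
By R24 (it is dropped, it is fragmented, it has marker Y): it is tagged F.
By R25 (it has marker Y): it is whitelisted.
By R30 (it is inspected, it has attribute X1): it is classified as W.
By R7 (it is tagged F): it has an encrypted payload.
By R22 (it is classified as W, it is dropped, it is inbound): it exceeds the size threshold.
By R28 (it has an encrypted payload): it is quarantined.
By R5 (it exceeds the size threshold, it has marker C, it is logged): it is in category X.
By R10 (it is quarantined, it is whitelisted): it carries a valid signature.
By R16 (it is in category X): it has marker Z.
By R4 (it has marker Z): it is in category K.
By R8 (it carries a valid signature, it matches a known-bad pattern): it is tagged E.
By R17 (it is tagged E): it is in state H.
By R21 (it is in category K, it has marker Y): it meets criterion Y1.
By R13 (it meets criterion Y1): it meets criterion U.
By R14 (it meets criterion U): it is in category J.
By R3 (it is in category J, it is in state H): it is in state A.

Yes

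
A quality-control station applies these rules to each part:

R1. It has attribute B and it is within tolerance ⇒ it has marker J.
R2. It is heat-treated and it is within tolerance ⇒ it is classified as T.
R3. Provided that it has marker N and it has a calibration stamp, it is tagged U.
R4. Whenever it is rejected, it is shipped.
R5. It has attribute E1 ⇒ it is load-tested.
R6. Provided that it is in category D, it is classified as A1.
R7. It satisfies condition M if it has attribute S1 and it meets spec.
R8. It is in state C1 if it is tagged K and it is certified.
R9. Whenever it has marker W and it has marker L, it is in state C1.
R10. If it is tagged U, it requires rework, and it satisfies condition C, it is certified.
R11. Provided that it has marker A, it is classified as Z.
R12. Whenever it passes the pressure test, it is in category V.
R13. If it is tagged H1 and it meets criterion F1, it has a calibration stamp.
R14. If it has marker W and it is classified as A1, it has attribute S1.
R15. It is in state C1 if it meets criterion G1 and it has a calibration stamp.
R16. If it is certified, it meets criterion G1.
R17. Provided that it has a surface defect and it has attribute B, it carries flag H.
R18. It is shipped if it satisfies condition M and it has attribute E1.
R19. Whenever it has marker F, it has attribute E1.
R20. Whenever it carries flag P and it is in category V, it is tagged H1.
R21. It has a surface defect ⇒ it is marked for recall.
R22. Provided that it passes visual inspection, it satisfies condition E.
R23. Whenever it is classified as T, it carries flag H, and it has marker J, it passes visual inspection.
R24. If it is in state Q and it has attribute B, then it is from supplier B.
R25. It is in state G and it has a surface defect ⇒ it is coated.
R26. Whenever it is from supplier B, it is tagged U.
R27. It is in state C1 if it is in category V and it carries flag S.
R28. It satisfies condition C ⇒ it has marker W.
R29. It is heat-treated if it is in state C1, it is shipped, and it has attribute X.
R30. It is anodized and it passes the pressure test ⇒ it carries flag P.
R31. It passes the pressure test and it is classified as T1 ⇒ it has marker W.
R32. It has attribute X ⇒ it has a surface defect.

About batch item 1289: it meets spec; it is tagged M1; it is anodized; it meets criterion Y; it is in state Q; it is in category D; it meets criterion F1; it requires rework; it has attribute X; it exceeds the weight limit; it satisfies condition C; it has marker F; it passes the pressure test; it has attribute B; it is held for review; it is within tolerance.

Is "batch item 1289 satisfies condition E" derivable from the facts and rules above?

Yes

By R1 (it has attribute B, it is within tolerance): it has marker J.
By R6 (it is in category D): it is classified as A1.
By R12 (it passes the pressure test): it is in category V.
By R19 (it has marker F): it has attribute E1.
By R24 (it is in state Q, it has attribute B): it is from supplier B.
By R26 (it is from supplier B): it is tagged U.
By R28 (it satisfies condition C): it has marker W.
By R30 (it is anodized, it passes the pressure test): it carries flag P.
By R32 (it has attribute X): it has a surface defect.
By R10 (it is tagged U, it requires rework, it satisfies condition C): it is certified.
By R14 (it has marker W, it is classified as A1): it has attribute S1.
By R16 (it is certified): it meets criterion G1.
By R17 (it has a surface defect, it has attribute B): it carries flag H.
By R20 (it carries flag P, it is in category V): it is tagged H1.
By R7 (it has attribute S1, it meets spec): it satisfies condition M.
By R13 (it is tagged H1, it meets criterion F1): it has a calibration stamp.
By R15 (it meets criterion G1, it has a calibration stamp): it is in state C1.
By R18 (it satisfies condition M, it has attribute E1): it is shipped.
By R29 (it is in state C1, it is shipped, it has attribute X): it is heat-treated.
By R2 (it is heat-treated, it is within tolerance): it is classified as T.
By R23 (it is classified as T, it carries flag H, it has marker J): it passes visual inspection.
By R22 (it passes visual inspection): it satisfies condition E.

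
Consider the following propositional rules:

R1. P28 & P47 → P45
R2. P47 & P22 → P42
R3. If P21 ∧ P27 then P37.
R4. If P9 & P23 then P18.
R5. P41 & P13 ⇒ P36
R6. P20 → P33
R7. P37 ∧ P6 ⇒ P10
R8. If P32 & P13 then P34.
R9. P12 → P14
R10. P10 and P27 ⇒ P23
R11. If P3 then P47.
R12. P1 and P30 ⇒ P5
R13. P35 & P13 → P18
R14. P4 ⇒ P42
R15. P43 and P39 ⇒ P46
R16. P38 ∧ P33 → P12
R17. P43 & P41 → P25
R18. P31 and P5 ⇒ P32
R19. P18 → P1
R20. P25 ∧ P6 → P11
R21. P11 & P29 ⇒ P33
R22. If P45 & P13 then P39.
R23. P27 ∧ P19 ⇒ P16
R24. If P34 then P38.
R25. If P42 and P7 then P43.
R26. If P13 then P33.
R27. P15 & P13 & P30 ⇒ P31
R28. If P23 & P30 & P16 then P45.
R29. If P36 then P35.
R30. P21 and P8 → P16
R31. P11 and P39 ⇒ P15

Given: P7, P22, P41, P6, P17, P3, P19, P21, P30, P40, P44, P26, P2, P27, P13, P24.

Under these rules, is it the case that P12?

P37  (by R3: P21, P27)
P36  (by R5: P41, P13)
P10  (by R7: P37, P6)
P23  (by R10: P10, P27)
P47  (by R11: P3)
P16  (by R23: P27, P19)
P33  (by R26: P13)
P45  (by R28: P23, P30, P16)
P35  (by R29: P36)
P42  (by R2: P47, P22)
P18  (by R13: P35, P13)
P1  (by R19: P18)
P39  (by R22: P45, P13)
P43  (by R25: P42, P7)
P5  (by R12: P1, P30)
P25  (by R17: P43, P41)
P11  (by R20: P25, P6)
P15  (by R31: P11, P39)
P31  (by R27: P15, P13, P30)
P32  (by R18: P31, P5)
P34  (by R8: P32, P13)
P38  (by R24: P34)
P12  (by R16: P38, P33)

Yes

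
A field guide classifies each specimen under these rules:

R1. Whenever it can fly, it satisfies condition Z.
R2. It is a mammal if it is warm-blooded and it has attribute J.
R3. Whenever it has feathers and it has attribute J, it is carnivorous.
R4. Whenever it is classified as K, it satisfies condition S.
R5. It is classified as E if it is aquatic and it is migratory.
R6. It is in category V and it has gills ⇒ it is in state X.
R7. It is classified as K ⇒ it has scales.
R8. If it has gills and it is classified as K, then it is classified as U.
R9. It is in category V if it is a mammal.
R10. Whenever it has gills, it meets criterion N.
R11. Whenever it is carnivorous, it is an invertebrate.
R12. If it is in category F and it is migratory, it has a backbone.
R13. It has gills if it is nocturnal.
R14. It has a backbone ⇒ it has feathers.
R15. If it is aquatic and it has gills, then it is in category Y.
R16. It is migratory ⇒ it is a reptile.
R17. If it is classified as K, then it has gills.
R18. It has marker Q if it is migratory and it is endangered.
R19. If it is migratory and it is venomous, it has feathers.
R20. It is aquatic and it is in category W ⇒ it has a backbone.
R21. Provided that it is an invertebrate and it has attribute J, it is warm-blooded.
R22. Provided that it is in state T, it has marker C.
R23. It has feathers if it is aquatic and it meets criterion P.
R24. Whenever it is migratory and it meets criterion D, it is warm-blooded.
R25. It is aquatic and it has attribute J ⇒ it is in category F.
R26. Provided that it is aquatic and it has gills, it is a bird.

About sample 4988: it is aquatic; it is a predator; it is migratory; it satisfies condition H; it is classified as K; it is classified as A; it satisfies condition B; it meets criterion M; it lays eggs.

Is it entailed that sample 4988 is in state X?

No

Forward chaining from the given facts derives: satisfies condition S, is classified as E, has scales, is a reptile, has gills, is a bird, is classified as U, meets criterion N, is in category Y.
The only rule concluding "it is in state X" is R6, which needs "it is in category V"; that is never established.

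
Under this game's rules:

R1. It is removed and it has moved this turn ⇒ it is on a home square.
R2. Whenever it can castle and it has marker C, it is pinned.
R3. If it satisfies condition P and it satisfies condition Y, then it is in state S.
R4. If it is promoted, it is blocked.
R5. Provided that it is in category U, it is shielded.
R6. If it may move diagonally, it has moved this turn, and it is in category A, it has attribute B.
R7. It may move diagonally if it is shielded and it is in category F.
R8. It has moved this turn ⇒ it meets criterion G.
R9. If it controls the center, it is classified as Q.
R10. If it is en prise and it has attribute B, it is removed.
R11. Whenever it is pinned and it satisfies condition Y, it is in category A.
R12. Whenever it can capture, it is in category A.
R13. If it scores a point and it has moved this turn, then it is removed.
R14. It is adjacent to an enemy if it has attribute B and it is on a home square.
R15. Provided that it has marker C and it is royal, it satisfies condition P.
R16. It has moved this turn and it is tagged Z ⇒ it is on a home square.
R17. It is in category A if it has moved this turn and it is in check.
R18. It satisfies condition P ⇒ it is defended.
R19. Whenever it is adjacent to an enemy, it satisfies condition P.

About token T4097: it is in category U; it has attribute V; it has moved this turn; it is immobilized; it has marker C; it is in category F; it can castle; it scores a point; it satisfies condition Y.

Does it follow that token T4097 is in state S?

By R2 (it can castle, it has marker C): it is pinned.
By R5 (it is in category U): it is shielded.
By R7 (it is shielded, it is in category F): it may move diagonally.
By R11 (it is pinned, it satisfies condition Y): it is in category A.
By R13 (it scores a point, it has moved this turn): it is removed.
By R1 (it is removed, it has moved this turn): it is on a home square.
By R6 (it may move diagonally, it has moved this turn, it is in category A): it has attribute B.
By R14 (it has attribute B, it is on a home square): it is adjacent to an enemy.
By R19 (it is adjacent to an enemy): it satisfies condition P.
By R3 (it satisfies condition P, it satisfies condition Y): it is in state S.

Yes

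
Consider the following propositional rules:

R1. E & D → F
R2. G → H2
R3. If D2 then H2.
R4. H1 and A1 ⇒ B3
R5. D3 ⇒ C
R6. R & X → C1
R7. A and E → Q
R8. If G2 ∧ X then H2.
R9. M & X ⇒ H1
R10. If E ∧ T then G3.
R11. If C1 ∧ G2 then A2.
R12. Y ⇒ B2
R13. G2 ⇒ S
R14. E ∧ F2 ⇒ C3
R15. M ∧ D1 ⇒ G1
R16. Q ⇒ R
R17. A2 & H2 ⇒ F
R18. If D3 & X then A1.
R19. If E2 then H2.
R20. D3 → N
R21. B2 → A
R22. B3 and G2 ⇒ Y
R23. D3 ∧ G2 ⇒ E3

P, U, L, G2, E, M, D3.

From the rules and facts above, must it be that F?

Forward chaining from the given facts derives: C, S, N, E3.
Rules concluding F: R1 needs D; R17 needs A2 — none of these are established.

No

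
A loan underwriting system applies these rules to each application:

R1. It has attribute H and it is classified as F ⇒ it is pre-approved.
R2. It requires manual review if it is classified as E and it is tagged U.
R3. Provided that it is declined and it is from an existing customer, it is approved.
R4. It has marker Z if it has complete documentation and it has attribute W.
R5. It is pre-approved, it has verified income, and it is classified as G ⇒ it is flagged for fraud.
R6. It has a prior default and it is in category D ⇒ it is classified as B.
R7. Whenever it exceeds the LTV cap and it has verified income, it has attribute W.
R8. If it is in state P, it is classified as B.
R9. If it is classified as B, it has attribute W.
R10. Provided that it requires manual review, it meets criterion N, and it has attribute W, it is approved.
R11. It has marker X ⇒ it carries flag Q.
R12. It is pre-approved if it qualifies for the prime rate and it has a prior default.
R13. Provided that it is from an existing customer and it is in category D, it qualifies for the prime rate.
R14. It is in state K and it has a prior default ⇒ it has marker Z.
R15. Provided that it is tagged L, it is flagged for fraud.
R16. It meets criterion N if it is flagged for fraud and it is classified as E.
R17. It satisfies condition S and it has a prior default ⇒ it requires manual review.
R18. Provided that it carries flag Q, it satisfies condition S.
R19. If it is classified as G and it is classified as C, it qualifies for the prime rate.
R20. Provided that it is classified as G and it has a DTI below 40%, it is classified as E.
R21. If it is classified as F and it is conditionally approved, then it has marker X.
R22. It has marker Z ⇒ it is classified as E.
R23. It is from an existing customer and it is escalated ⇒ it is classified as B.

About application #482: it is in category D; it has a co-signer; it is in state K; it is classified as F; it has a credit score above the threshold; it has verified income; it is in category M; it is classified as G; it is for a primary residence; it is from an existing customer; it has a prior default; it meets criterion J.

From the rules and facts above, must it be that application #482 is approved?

Forward chaining from the given facts derives: is classified as B, has attribute W, qualifies for the prime rate, has marker Z, is classified as E, is pre-approved, is flagged for fraud, meets criterion N.
Rules concluding "it is approved": R3 needs "it is declined"; R10 needs "it requires manual review" — none of these are established.

No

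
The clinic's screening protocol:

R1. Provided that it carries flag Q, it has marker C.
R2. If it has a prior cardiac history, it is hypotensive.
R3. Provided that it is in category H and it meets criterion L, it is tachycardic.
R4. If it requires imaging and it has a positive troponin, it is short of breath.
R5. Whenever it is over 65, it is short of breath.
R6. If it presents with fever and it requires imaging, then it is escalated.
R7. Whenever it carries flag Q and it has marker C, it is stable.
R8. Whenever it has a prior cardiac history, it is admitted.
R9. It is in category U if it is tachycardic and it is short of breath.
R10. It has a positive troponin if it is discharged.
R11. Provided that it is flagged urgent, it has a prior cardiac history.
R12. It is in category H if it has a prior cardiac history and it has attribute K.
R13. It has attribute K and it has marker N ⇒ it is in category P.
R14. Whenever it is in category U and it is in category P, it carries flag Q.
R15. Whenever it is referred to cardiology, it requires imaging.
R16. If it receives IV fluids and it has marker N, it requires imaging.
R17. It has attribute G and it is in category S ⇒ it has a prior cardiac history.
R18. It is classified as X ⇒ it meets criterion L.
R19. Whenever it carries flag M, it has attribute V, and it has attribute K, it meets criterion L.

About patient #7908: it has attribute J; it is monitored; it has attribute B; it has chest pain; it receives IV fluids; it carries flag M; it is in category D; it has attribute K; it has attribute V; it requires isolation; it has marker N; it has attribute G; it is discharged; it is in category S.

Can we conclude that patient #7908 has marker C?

By R10 (it is discharged): it has a positive troponin.
By R13 (it has attribute K, it has marker N): it is in category P.
By R16 (it receives IV fluids, it has marker N): it requires imaging.
By R17 (it has attribute G, it is in category S): it has a prior cardiac history.
By R19 (it carries flag M, it has attribute V, it has attribute K): it meets criterion L.
By R4 (it requires imaging, it has a positive troponin): it is short of breath.
By R12 (it has a prior cardiac history, it has attribute K): it is in category H.
By R3 (it is in category H, it meets criterion L): it is tachycardic.
By R9 (it is tachycardic, it is short of breath): it is in category U.
By R14 (it is in category U, it is in category P): it carries flag Q.
By R1 (it carries flag Q): it has marker C.

Yes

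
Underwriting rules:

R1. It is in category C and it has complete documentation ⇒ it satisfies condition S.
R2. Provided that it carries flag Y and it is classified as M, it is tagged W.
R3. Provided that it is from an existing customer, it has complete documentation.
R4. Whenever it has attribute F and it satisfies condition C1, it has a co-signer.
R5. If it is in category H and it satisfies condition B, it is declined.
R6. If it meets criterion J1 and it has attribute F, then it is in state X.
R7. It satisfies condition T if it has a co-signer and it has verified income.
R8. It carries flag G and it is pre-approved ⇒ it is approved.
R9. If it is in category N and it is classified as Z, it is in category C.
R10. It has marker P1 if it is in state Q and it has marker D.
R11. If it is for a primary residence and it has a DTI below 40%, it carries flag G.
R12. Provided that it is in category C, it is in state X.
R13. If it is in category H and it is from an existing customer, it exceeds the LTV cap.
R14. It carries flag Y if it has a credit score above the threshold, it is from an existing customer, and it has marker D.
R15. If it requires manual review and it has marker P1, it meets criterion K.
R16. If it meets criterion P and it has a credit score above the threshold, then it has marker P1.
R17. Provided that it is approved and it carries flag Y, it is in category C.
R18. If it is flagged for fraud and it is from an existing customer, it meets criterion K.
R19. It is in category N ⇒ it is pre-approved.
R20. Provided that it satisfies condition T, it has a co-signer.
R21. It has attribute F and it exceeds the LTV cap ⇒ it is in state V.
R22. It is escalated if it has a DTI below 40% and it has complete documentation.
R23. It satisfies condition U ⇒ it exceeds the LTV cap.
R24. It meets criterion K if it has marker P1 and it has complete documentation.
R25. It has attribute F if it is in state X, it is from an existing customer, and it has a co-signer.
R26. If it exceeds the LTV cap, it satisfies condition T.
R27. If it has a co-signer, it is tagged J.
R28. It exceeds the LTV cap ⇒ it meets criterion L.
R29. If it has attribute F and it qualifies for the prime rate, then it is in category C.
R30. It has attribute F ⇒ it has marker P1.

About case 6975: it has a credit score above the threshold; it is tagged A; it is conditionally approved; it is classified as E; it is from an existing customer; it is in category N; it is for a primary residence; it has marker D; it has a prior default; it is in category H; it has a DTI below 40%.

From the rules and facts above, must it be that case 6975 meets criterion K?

Yes

By R3 (it is from an existing customer): it has complete documentation.
By R11 (it is for a primary residence, it has a DTI below 40%): it carries flag G.
By R13 (it is in category H, it is from an existing customer): it exceeds the LTV cap.
By R14 (it has a credit score above the threshold, it is from an existing customer, it has marker D): it carries flag Y.
By R19 (it is in category N): it is pre-approved.
By R26 (it exceeds the LTV cap): it satisfies condition T.
By R8 (it carries flag G, it is pre-approved): it is approved.
By R17 (it is approved, it carries flag Y): it is in category C.
By R20 (it satisfies condition T): it has a co-signer.
By R12 (it is in category C): it is in state X.
By R25 (it is in state X, it is from an existing customer, it has a co-signer): it has attribute F.
By R30 (it has attribute F): it has marker P1.
By R24 (it has marker P1, it has complete documentation): it meets criterion K.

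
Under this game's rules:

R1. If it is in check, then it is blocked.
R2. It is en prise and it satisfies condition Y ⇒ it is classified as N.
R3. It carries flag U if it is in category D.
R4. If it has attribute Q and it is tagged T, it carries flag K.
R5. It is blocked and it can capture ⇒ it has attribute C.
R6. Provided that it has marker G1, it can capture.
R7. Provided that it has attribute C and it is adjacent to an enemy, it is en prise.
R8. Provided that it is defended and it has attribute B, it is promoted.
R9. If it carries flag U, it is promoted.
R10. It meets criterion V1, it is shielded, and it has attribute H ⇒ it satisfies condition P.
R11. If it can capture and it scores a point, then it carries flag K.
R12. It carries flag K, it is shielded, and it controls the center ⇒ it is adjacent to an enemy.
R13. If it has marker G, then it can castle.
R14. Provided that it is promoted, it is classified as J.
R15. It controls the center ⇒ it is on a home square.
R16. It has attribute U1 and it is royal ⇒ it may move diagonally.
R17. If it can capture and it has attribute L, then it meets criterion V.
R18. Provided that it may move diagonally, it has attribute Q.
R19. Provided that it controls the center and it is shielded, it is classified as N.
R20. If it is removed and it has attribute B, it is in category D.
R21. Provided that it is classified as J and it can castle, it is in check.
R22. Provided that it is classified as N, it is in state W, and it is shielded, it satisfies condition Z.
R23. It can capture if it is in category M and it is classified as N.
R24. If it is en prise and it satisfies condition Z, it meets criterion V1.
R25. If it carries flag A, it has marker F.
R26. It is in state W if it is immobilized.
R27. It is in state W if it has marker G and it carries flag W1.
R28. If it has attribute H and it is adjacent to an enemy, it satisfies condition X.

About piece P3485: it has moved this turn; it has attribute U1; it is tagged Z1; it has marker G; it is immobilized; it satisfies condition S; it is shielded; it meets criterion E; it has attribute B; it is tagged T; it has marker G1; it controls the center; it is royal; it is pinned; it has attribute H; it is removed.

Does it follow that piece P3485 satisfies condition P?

Yes

By R6 (it has marker G1): it can capture.
By R13 (it has marker G): it can castle.
By R16 (it has attribute U1, it is royal): it may move diagonally.
By R18 (it may move diagonally): it has attribute Q.
By R19 (it controls the center, it is shielded): it is classified as N.
By R20 (it is removed, it has attribute B): it is in category D.
By R26 (it is immobilized): it is in state W.
By R3 (it is in category D): it carries flag U.
By R4 (it has attribute Q, it is tagged T): it carries flag K.
By R9 (it carries flag U): it is promoted.
By R12 (it carries flag K, it is shielded, it controls the center): it is adjacent to an enemy.
By R14 (it is promoted): it is classified as J.
By R21 (it is classified as J, it can castle): it is in check.
By R22 (it is classified as N, it is in state W, it is shielded): it satisfies condition Z.
By R1 (it is in check): it is blocked.
By R5 (it is blocked, it can capture): it has attribute C.
By R7 (it has attribute C, it is adjacent to an enemy): it is en prise.
By R24 (it is en prise, it satisfies condition Z): it meets criterion V1.
By R10 (it meets criterion V1, it is shielded, it has attribute H): it satisfies condition P.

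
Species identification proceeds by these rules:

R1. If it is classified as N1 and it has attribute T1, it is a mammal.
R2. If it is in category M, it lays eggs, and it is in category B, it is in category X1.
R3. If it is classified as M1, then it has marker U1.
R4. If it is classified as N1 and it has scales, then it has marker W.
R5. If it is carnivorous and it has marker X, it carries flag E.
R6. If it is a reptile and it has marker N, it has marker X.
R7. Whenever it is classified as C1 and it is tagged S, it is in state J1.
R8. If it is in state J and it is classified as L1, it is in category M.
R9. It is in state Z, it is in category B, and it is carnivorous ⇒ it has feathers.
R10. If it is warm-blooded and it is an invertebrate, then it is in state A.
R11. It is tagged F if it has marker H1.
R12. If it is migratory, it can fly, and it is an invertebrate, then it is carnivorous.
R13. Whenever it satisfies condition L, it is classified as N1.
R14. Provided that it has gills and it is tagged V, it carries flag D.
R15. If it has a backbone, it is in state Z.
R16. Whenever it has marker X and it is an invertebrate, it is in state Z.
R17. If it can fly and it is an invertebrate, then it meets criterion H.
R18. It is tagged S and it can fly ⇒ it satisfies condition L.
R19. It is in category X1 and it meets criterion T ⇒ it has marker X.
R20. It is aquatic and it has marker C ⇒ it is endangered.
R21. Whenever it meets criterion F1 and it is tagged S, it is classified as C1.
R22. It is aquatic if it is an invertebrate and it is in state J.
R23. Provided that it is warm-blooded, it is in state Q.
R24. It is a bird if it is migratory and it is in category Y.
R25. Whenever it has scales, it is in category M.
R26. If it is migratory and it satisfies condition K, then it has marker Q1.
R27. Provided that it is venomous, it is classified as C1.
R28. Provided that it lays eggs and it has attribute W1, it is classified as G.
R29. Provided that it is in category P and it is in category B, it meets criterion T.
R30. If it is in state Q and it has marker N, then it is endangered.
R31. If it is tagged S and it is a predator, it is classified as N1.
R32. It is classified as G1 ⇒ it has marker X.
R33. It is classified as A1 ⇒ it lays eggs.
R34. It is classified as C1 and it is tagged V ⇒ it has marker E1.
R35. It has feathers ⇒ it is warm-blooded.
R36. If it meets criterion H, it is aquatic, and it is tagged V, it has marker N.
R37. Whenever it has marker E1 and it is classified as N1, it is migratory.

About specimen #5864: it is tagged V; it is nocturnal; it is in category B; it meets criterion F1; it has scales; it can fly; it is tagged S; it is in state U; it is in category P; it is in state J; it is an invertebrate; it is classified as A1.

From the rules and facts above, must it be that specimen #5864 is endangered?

Yes

By R17 (it can fly, it is an invertebrate): it meets criterion H.
By R18 (it is tagged S, it can fly): it satisfies condition L.
By R21 (it meets criterion F1, it is tagged S): it is classified as C1.
By R22 (it is an invertebrate, it is in state J): it is aquatic.
By R25 (it has scales): it is in category M.
By R29 (it is in category P, it is in category B): it meets criterion T.
By R33 (it is classified as A1): it lays eggs.
By R34 (it is classified as C1, it is tagged V): it has marker E1.
By R36 (it meets criterion H, it is aquatic, it is tagged V): it has marker N.
By R2 (it is in category M, it lays eggs, it is in category B): it is in category X1.
By R13 (it satisfies condition L): it is classified as N1.
By R19 (it is in category X1, it meets criterion T): it has marker X.
By R37 (it has marker E1, it is classified as N1): it is migratory.
By R12 (it is migratory, it can fly, it is an invertebrate): it is carnivorous.
By R16 (it has marker X, it is an invertebrate): it is in state Z.
By R9 (it is in state Z, it is in category B, it is carnivorous): it has feathers.
By R35 (it has feathers): it is warm-blooded.
By R23 (it is warm-blooded): it is in state Q.
By R30 (it is in state Q, it has marker N): it is endangered.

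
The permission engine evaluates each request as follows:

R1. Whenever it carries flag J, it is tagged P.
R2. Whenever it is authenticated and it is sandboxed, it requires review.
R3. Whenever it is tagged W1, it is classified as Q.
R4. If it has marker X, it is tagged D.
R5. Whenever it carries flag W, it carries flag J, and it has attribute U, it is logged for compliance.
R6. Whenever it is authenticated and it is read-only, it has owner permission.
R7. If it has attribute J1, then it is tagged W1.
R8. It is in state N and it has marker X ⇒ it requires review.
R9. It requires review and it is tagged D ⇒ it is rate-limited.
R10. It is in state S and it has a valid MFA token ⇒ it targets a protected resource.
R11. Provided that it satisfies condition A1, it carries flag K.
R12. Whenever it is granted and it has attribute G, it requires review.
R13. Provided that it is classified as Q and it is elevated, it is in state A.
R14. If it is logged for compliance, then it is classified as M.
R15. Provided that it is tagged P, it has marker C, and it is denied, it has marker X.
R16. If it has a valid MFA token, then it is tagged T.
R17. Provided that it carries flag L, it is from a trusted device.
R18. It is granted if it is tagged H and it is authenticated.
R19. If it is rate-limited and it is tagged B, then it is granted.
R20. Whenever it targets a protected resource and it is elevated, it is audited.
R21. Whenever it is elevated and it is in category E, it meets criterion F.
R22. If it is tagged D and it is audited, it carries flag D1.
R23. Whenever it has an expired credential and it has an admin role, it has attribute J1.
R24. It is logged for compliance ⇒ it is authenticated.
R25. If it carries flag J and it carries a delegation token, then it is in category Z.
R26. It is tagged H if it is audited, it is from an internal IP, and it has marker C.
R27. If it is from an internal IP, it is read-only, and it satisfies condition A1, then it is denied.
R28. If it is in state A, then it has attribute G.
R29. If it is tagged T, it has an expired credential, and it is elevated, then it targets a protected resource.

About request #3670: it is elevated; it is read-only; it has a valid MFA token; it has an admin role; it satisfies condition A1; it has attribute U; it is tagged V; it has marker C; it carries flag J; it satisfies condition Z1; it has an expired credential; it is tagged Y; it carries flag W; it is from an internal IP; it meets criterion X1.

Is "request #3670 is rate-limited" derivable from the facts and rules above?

By R1 (it carries flag J): it is tagged P.
By R5 (it carries flag W, it carries flag J, it has attribute U): it is logged for compliance.
By R16 (it has a valid MFA token): it is tagged T.
By R23 (it has an expired credential, it has an admin role): it has attribute J1.
By R24 (it is logged for compliance): it is authenticated.
By R27 (it is from an internal IP, it is read-only, it satisfies condition A1): it is denied.
By R29 (it is tagged T, it has an expired credential, it is elevated): it targets a protected resource.
By R7 (it has attribute J1): it is tagged W1.
By R15 (it is tagged P, it has marker C, it is denied): it has marker X.
By R20 (it targets a protected resource, it is elevated): it is audited.
By R26 (it is audited, it is from an internal IP, it has marker C): it is tagged H.
By R3 (it is tagged W1): it is classified as Q.
By R4 (it has marker X): it is tagged D.
By R13 (it is classified as Q, it is elevated): it is in state A.
By R18 (it is tagged H, it is authenticated): it is granted.
By R28 (it is in state A): it has attribute G.
By R12 (it is granted, it has attribute G): it requires review.
By R9 (it requires review, it is tagged D): it is rate-limited.

Yes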